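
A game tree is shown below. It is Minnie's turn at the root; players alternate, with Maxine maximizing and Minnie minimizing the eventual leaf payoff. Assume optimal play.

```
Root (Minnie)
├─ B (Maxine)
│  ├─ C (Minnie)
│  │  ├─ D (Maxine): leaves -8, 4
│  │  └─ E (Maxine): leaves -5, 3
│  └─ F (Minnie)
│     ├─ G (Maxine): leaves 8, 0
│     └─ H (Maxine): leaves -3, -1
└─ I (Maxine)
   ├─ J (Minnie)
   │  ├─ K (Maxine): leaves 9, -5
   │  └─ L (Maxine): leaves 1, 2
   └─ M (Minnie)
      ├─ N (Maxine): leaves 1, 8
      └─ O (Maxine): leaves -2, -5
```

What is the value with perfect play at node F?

-1

G: max(8, 0) = 8
H: max(-3, -1) = -1
F: min(8, -1) = -1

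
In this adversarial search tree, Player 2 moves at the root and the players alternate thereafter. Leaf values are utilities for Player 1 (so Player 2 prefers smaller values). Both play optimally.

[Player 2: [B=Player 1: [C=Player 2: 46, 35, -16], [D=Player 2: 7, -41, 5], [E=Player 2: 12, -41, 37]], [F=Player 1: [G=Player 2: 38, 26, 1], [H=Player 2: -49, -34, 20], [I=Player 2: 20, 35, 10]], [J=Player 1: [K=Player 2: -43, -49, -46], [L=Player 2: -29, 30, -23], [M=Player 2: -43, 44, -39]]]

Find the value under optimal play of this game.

C (Player 2): min(46, 35, -16) = -16
D (Player 2): min(7, -41, 5) = -41
E (Player 2): min(12, -41, 37) = -41
B (Player 1): max(-16, -41, -41) = -16
G (Player 2): min(38, 26, 1) = 1
H (Player 2): min(-49, -34, 20) = -49
I (Player 2): min(20, 35, 10) = 10
F (Player 1): max(1, -49, 10) = 10
K (Player 2): min(-43, -49, -46) = -49
L (Player 2): min(-29, 30, -23) = -29
M (Player 2): min(-43, 44, -39) = -43
J (Player 1): max(-49, -29, -43) = -29
Root (Player 2): min(-16, 10, -29) = -29

-29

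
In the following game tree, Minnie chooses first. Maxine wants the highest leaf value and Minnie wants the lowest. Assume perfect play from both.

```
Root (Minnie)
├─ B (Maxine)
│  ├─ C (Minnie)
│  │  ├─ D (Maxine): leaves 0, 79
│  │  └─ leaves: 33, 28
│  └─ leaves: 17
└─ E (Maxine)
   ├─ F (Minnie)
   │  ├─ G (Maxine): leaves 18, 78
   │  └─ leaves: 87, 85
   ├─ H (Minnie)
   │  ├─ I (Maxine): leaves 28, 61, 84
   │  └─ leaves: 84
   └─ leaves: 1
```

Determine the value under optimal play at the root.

28

D (Maxine): max(0, 79) = 79
C (Minnie): min(79, 33, 28) = 28
B (Maxine): max(28, 17) = 28
G (Maxine): max(18, 78) = 78
F (Minnie): min(78, 87, 85) = 78
I (Maxine): max(28, 61, 84) = 84
H (Minnie): min(84, 84) = 84
E (Maxine): max(78, 84, 1) = 84
Root (Minnie): min(28, 84) = 28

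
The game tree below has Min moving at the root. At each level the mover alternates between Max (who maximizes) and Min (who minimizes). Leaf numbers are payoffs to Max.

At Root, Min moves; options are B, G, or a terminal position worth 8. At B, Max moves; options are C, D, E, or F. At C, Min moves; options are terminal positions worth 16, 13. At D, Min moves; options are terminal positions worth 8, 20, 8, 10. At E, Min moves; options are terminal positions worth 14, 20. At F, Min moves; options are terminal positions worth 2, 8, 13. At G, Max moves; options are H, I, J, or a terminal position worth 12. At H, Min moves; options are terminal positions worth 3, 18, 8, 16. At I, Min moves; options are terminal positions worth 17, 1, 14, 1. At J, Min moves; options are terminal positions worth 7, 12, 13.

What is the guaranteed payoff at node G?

H: min(3, 18, 8, 16) = 3
I: min(17, 1, 14, 1) = 1
J: min(7, 12, 13) = 7
G: max(3, 1, 7, 12) = 12

12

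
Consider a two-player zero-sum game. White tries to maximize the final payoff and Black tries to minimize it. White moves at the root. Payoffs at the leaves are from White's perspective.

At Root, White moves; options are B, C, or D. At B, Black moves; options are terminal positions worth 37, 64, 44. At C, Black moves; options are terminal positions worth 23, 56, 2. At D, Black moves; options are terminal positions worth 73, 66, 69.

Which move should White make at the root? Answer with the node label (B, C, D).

D

B (Black): min(37, 64, 44) = 37
C (Black): min(23, 56, 2) = 2
D (Black): min(73, 66, 69) = 66
Root (White): max(37, 2, 66) = 66
White picks the child with the highest value: D (value 66).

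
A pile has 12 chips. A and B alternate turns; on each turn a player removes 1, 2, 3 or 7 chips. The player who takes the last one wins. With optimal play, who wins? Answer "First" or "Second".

i:   0  1  2  3  4  5  6  7  8  9 10 11 12
     L  W  W  W  L  W  W  W  L  W  W  W  L
Position 12 is L, so the second player wins.

Second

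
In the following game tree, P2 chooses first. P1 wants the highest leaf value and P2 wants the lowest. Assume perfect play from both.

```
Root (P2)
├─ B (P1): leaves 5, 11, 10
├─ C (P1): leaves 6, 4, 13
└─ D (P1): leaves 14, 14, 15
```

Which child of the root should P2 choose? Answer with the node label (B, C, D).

B

B (P1): max(5, 11, 10) = 11
C (P1): max(6, 4, 13) = 13
D (P1): max(14, 14, 15) = 15
Root (P2): min(11, 13, 15) = 11
P2 picks the child with the lowest value: B (value 11).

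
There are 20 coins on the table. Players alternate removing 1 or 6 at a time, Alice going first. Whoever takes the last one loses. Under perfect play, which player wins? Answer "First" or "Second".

Positions where the player to move wins (W) vs loses (L):
i:   0  1  2  3  4  5  6  7  8  9 10 11 12 13 14 15 16 17 18 19 20
     W  L  W  L  W  L  W  W  L  W  L  W  L  W  W  L  W  L  W  L  W
Position 20 is W, so the first player wins.

First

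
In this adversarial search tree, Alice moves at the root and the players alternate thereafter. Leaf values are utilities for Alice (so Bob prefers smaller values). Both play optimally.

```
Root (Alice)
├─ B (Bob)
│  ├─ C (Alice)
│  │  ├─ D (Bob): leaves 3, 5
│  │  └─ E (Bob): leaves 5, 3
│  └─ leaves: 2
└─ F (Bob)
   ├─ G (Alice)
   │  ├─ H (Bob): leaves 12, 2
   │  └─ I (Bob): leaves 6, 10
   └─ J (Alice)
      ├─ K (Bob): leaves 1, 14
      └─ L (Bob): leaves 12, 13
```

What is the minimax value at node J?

12

K: min(1, 14) = 1
L: min(12, 13) = 12
J: max(1, 12) = 12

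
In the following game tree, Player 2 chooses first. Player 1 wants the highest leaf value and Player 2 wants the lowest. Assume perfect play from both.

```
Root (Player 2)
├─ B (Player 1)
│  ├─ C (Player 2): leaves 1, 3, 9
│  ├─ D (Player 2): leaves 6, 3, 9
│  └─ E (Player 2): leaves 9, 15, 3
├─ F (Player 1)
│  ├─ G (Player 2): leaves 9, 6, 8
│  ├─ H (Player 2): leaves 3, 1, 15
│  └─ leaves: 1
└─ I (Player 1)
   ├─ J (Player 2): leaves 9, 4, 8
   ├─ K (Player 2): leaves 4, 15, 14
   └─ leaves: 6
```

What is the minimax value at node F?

G: min(9, 6, 8) = 6
H: min(3, 1, 15) = 1
F: max(6, 1, 1) = 6

6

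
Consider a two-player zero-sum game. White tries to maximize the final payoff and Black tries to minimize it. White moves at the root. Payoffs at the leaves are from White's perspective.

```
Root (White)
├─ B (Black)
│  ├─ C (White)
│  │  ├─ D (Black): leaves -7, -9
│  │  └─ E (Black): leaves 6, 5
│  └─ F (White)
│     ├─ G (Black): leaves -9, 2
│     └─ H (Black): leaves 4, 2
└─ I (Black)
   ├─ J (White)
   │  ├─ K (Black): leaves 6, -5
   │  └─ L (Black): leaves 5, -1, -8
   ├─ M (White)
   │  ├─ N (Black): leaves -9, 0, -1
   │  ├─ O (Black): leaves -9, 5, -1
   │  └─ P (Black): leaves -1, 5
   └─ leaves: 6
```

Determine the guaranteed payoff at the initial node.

2

D (Black): min(-7, -9) = -9
E (Black): min(6, 5) = 5
C (White): max(-9, 5) = 5
G (Black): min(-9, 2) = -9
H (Black): min(4, 2) = 2
F (White): max(-9, 2) = 2
B (Black): min(5, 2) = 2
K (Black): min(6, -5) = -5
L (Black): min(5, -1, -8) = -8
J (White): max(-5, -8) = -5
N (Black): min(-9, 0, -1) = -9
O (Black): min(-9, 5, -1) = -9
P (Black): min(-1, 5) = -1
M (White): max(-9, -9, -1) = -1
I (Black): min(-5, -1, 6) = -5
Root (White): max(2, -5) = 2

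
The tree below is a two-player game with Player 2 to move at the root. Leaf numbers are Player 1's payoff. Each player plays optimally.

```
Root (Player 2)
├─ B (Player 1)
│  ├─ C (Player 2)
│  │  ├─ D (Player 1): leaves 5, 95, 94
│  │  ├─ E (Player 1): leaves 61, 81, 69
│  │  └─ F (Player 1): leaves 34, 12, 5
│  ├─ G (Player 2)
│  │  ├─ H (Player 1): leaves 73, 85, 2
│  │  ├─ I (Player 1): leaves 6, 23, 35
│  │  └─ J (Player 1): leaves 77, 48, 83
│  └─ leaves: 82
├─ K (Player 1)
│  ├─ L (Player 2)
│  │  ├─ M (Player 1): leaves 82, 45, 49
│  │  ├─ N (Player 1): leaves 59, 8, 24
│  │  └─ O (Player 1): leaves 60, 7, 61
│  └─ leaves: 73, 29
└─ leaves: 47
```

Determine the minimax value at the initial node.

D (Player 1): max(5, 95, 94) = 95
E (Player 1): max(61, 81, 69) = 81
F (Player 1): max(34, 12, 5) = 34
C (Player 2): min(95, 81, 34) = 34
H (Player 1): max(73, 85, 2) = 85
I (Player 1): max(6, 23, 35) = 35
J (Player 1): max(77, 48, 83) = 83
G (Player 2): min(85, 35, 83) = 35
B (Player 1): max(34, 35, 82) = 82
M (Player 1): max(82, 45, 49) = 82
N (Player 1): max(59, 8, 24) = 59
O (Player 1): max(60, 7, 61) = 61
L (Player 2): min(82, 59, 61) = 59
K (Player 1): max(59, 73, 29) = 73
Root (Player 2): min(82, 73, 47) = 47

47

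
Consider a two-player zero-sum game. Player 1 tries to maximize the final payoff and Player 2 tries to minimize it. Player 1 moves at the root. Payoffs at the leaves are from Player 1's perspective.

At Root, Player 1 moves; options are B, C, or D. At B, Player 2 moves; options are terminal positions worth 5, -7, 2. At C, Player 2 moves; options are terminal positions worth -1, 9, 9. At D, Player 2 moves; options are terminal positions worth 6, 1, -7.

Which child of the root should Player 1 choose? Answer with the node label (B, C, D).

C

B (Player 2): min(5, -7, 2) = -7
C (Player 2): min(-1, 9, 9) = -1
D (Player 2): min(6, 1, -7) = -7
Root (Player 1): max(-7, -1, -7) = -1
Player 1 picks the child with the highest value: C (value -1).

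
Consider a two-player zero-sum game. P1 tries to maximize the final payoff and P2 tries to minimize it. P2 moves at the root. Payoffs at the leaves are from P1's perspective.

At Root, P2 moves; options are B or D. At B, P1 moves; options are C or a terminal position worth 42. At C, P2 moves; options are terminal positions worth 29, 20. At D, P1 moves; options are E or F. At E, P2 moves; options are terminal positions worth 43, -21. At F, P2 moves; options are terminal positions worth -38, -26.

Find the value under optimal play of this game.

C (P2): min(29, 20) = 20
B (P1): max(20, 42) = 42
E (P2): min(43, -21) = -21
F (P2): min(-38, -26) = -38
D (P1): max(-21, -38) = -21
Root (P2): min(42, -21) = -21

-21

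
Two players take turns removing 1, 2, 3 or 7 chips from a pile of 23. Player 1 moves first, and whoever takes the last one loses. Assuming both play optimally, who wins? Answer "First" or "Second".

i:   0  1  2  3  4  5  6  7  8  9 10 11 12 13 14 15 16 17 18 19 20 21 22 23
     W  L  W  W  W  L  W  W  W  L  W  W  W  L  W  W  W  L  W  W  W  L  W  W
Position 23 is W, so the first player wins.

First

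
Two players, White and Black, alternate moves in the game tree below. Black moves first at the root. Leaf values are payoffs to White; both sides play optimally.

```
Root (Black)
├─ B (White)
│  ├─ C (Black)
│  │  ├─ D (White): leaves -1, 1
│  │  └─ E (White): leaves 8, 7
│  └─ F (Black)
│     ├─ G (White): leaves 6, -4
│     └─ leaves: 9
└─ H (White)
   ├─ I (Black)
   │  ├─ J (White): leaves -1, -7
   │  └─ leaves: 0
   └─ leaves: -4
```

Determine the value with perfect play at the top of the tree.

-1

D (White): max(-1, 1) = 1
E (White): max(8, 7) = 8
C (Black): min(1, 8) = 1
G (White): max(6, -4) = 6
F (Black): min(6, 9) = 6
B (White): max(1, 6) = 6
J (White): max(-1, -7) = -1
I (Black): min(-1, 0) = -1
H (White): max(-1, -4) = -1
Root (Black): min(6, -1) = -1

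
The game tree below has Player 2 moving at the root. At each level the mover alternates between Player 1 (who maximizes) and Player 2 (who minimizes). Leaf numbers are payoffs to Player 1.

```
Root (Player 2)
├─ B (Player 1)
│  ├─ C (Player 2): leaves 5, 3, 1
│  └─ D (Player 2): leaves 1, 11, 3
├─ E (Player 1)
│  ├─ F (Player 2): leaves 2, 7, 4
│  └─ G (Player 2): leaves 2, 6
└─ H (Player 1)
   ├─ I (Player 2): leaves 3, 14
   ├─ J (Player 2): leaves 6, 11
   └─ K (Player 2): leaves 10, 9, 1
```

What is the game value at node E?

2

F: min(2, 7, 4) = 2
G: min(2, 6) = 2
E: max(2, 2) = 2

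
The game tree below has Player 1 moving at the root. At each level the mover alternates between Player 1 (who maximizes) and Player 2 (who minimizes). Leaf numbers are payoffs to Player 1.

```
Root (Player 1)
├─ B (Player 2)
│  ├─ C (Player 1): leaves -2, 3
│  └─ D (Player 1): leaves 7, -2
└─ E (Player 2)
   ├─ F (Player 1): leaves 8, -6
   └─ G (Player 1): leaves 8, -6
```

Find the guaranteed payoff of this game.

8

C (Player 1): max(-2, 3) = 3
D (Player 1): max(7, -2) = 7
B (Player 2): min(3, 7) = 3
F (Player 1): max(8, -6) = 8
G (Player 1): max(8, -6) = 8
E (Player 2): min(8, 8) = 8
Root (Player 1): max(3, 8) = 8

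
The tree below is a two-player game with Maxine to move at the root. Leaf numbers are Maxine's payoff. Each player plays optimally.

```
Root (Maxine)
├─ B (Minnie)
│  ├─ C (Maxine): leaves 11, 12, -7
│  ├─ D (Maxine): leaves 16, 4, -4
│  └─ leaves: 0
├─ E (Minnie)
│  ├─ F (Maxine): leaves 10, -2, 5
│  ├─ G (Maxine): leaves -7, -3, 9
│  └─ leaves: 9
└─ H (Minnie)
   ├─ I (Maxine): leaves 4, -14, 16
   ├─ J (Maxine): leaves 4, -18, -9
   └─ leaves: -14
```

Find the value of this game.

9

C (Maxine): max(11, 12, -7) = 12
D (Maxine): max(16, 4, -4) = 16
B (Minnie): min(12, 16, 0) = 0
F (Maxine): max(10, -2, 5) = 10
G (Maxine): max(-7, -3, 9) = 9
E (Minnie): min(10, 9, 9) = 9
I (Maxine): max(4, -14, 16) = 16
J (Maxine): max(4, -18, -9) = 4
H (Minnie): min(16, 4, -14) = -14
Root (Maxine): max(0, 9, -14) = 9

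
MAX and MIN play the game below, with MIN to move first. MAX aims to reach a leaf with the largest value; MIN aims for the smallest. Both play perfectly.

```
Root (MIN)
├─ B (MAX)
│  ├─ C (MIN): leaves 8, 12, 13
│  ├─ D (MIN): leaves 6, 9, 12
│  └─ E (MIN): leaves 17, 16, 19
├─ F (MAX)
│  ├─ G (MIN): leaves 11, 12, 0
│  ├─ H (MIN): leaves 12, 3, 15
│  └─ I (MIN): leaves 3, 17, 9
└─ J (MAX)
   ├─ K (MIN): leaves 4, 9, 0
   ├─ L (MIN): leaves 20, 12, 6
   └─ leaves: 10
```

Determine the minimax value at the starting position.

C (MIN): min(8, 12, 13) = 8
D (MIN): min(6, 9, 12) = 6
E (MIN): min(17, 16, 19) = 16
B (MAX): max(8, 6, 16) = 16
G (MIN): min(11, 12, 0) = 0
H (MIN): min(12, 3, 15) = 3
I (MIN): min(3, 17, 9) = 3
F (MAX): max(0, 3, 3) = 3
K (MIN): min(4, 9, 0) = 0
L (MIN): min(20, 12, 6) = 6
J (MAX): max(0, 6, 10) = 10
Root (MIN): min(16, 3, 10) = 3

3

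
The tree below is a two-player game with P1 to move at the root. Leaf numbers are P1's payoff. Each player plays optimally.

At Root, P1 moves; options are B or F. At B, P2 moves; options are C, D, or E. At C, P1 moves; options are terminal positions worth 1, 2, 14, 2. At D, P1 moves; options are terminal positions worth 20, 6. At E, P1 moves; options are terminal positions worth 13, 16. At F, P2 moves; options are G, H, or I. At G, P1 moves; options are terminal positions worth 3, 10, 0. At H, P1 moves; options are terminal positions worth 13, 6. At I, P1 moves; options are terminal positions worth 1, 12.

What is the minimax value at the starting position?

C (P1): max(1, 2, 14, 2) = 14
D (P1): max(20, 6) = 20
E (P1): max(13, 16) = 16
B (P2): min(14, 20, 16) = 14
G (P1): max(3, 10, 0) = 10
H (P1): max(13, 6) = 13
I (P1): max(1, 12) = 12
F (P2): min(10, 13, 12) = 10
Root (P1): max(14, 10) = 14

14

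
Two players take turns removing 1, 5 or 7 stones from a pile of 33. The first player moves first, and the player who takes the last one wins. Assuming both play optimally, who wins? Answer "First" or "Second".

W/L table (W = player to move can force a win):
i:   0  1  2  3  4  5  6  7  8  9 10 11 12 13 14 15 16 17 18 19 20 21 22 23 24 25 26 27 28 29 30 31 32 33
     L  W  L  W  L  W  L  W  L  W  L  W  L  W  L  W  L  W  L  W  L  W  L  W  L  W  L  W  L  W  L  W  L  W
Position 33 is W, so the first player wins.

First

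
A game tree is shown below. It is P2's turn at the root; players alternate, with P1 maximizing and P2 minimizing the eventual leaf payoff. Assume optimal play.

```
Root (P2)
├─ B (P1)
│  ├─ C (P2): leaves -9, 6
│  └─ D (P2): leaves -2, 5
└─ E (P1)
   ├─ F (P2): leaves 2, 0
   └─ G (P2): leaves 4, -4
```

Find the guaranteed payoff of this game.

C (P2): min(-9, 6) = -9
D (P2): min(-2, 5) = -2
B (P1): max(-9, -2) = -2
F (P2): min(2, 0) = 0
G (P2): min(4, -4) = -4
E (P1): max(0, -4) = 0
Root (P2): min(-2, 0) = -2

-2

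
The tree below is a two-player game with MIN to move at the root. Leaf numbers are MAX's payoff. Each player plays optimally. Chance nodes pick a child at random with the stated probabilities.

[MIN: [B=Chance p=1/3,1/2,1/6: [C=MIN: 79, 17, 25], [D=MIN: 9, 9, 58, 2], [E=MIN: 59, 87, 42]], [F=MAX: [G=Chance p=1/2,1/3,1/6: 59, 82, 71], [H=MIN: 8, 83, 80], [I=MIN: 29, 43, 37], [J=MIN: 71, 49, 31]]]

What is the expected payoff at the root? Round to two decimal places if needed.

C (MIN): min(79, 17, 25) = 17
D (MIN): min(9, 9, 58, 2) = 2
E (MIN): min(59, 87, 42) = 42
B (Chance): 1/3·17 + 1/2·2 + 1/6·42 = 13.67
G (Chance): 1/2·59 + 1/3·82 + 1/6·71 = 68.67
H (MIN): min(8, 83, 80) = 8
I (MIN): min(29, 43, 37) = 29
J (MIN): min(71, 49, 31) = 31
F (MAX): max(68.67, 8, 29, 31) = 68.67
Root (MIN): min(13.67, 68.67) = 13.67

13.67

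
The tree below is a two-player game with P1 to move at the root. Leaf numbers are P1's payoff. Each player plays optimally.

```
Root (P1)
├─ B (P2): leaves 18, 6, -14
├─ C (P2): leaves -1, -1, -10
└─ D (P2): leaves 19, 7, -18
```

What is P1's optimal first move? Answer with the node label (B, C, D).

B (P2): min(18, 6, -14) = -14
C (P2): min(-1, -1, -10) = -10
D (P2): min(19, 7, -18) = -18
Root (P1): max(-14, -10, -18) = -10
P1 picks the child with the highest value: C (value -10).

C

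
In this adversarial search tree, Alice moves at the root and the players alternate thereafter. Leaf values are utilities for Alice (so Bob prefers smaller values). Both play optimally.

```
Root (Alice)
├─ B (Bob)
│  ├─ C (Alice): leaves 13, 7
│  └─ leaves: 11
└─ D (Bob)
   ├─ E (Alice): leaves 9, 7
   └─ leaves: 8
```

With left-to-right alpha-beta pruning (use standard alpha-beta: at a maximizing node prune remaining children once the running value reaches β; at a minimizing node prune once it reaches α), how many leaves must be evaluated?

C [α=-∞,β=+∞]: v=13
B [α=-∞,β=+∞]: v=11
E [α=11,β=+∞]: v=9
D [α=11,β=+∞]: v=9 after child 1 ≤ α → α-cutoff, skip 1
Root [α=-∞,β=+∞]: v=11
Leaves evaluated: 5 of 6.

5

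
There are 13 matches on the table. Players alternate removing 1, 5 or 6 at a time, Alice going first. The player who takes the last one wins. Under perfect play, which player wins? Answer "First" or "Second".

Mark each pile size as W (mover wins) or L (mover loses):
i:   0  1  2  3  4  5  6  7  8  9 10 11 12 13
     L  W  L  W  L  W  W  W  W  W  W  L  W  L
Position 13 is L, so the second player wins.

Second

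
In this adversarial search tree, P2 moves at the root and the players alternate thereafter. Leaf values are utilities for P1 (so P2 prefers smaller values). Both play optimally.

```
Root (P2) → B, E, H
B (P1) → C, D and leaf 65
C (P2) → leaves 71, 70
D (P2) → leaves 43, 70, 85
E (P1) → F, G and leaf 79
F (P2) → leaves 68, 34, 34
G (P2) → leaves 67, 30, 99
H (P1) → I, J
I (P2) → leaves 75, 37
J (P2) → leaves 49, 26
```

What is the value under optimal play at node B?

C: min(71, 70) = 70
D: min(43, 70, 85) = 43
B: max(70, 43, 65) = 70

70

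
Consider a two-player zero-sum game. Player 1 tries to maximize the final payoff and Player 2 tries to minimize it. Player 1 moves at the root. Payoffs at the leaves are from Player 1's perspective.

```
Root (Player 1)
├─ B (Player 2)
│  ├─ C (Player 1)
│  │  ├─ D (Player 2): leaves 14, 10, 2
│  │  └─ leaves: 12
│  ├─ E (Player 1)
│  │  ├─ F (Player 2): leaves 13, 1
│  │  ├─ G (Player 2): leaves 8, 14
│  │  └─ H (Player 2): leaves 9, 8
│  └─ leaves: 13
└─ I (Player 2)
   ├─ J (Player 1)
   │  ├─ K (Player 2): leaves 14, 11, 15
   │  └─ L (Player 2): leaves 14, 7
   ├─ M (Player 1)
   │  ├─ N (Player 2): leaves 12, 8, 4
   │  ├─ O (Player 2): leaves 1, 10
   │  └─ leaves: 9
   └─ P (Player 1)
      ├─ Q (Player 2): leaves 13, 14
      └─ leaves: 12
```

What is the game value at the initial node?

D (Player 2): min(14, 10, 2) = 2
C (Player 1): max(2, 12) = 12
F (Player 2): min(13, 1) = 1
G (Player 2): min(8, 14) = 8
H (Player 2): min(9, 8) = 8
E (Player 1): max(1, 8, 8) = 8
B (Player 2): min(12, 8, 13) = 8
K (Player 2): min(14, 11, 15) = 11
L (Player 2): min(14, 7) = 7
J (Player 1): max(11, 7) = 11
N (Player 2): min(12, 8, 4) = 4
O (Player 2): min(1, 10) = 1
M (Player 1): max(4, 1, 9) = 9
Q (Player 2): min(13, 14) = 13
P (Player 1): max(13, 12) = 13
I (Player 2): min(11, 9, 13) = 9
Root (Player 1): max(8, 9) = 9

9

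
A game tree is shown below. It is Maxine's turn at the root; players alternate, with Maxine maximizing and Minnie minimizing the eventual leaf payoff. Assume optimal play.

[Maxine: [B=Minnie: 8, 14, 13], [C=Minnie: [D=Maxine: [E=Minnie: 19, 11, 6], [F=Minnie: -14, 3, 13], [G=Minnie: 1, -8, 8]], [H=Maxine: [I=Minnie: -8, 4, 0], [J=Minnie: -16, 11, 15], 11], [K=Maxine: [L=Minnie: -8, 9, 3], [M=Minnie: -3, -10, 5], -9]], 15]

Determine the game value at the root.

B (Minnie): min(8, 14, 13) = 8
E (Minnie): min(19, 11, 6) = 6
F (Minnie): min(-14, 3, 13) = -14
G (Minnie): min(1, -8, 8) = -8
D (Maxine): max(6, -14, -8) = 6
I (Minnie): min(-8, 4, 0) = -8
J (Minnie): min(-16, 11, 15) = -16
H (Maxine): max(-8, -16, 11) = 11
L (Minnie): min(-8, 9, 3) = -8
M (Minnie): min(-3, -10, 5) = -10
K (Maxine): max(-8, -10, -9) = -8
C (Minnie): min(6, 11, -8) = -8
Root (Maxine): max(8, -8, 15) = 15

15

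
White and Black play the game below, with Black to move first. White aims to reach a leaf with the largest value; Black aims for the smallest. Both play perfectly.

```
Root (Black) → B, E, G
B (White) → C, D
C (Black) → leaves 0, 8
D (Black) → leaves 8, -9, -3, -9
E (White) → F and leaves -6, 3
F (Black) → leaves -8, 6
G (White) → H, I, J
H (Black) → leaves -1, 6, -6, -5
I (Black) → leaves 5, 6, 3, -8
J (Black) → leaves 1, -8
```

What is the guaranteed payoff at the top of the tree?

-6

C (Black): min(0, 8) = 0
D (Black): min(8, -9, -3, -9) = -9
B (White): max(0, -9) = 0
F (Black): min(-8, 6) = -8
E (White): max(-8, -6, 3) = 3
H (Black): min(-1, 6, -6, -5) = -6
I (Black): min(5, 6, 3, -8) = -8
J (Black): min(1, -8) = -8
G (White): max(-6, -8, -8) = -6
Root (Black): min(0, 3, -6) = -6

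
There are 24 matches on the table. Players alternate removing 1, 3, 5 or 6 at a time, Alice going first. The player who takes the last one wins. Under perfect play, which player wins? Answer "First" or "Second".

Second

W/L table (W = player to move can force a win):
i:   0  1  2  3  4  5  6  7  8  9 10 11 12 13 14 15 16 17 18 19 20 21 22 23 24
     L  W  L  W  L  W  W  W  W  W  W  L  W  L  W  L  W  W  W  W  W  W  L  W  L
Position 24 is L, so the second player wins.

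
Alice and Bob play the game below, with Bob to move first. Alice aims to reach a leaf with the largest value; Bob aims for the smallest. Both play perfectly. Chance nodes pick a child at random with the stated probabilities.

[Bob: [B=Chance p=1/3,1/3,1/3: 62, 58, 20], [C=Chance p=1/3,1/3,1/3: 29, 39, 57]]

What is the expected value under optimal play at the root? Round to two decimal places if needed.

41.67

B (Chance): 1/3·62 + 1/3·58 + 1/3·20 = 46.67
C (Chance): 1/3·29 + 1/3·39 + 1/3·57 = 41.67
Root (Bob): min(46.67, 41.67) = 41.67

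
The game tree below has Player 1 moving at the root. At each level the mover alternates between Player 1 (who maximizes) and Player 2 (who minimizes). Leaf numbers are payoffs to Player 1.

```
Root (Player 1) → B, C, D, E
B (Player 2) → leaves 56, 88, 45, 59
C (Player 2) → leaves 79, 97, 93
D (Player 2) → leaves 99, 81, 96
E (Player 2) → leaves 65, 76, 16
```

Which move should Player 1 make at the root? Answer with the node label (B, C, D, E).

D

B (Player 2): min(56, 88, 45, 59) = 45
C (Player 2): min(79, 97, 93) = 79
D (Player 2): min(99, 81, 96) = 81
E (Player 2): min(65, 76, 16) = 16
Root (Player 1): max(45, 79, 81, 16) = 81
Player 1 picks the child with the highest value: D (value 81).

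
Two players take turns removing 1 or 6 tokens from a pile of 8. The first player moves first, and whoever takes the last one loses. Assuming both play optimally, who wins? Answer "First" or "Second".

Mark each pile size as W (mover wins) or L (mover loses):
i:   0  1  2  3  4  5  6  7  8
     W  L  W  L  W  L  W  W  L
Position 8 is L, so the second player wins.

Second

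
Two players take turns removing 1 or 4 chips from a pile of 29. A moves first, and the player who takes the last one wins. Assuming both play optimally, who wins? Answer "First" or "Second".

Positions where the player to move wins (W) vs loses (L):
i:   0  1  2  3  4  5  6  7  8  9 10 11 12 13 14 15 16 17 18 19 20 21 22 23 24 25 26 27 28 29
     L  W  L  W  W  L  W  L  W  W  L  W  L  W  W  L  W  L  W  W  L  W  L  W  W  L  W  L  W  W
Position 29 is W, so the first player wins.

First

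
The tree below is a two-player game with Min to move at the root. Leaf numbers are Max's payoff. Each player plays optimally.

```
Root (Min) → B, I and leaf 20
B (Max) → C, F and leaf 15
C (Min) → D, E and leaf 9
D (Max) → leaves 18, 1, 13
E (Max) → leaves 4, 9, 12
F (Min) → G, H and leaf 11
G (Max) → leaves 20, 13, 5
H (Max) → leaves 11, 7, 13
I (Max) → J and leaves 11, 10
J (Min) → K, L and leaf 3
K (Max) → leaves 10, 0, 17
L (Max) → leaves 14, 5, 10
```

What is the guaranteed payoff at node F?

G: max(20, 13, 5) = 20
H: max(11, 7, 13) = 13
F: min(20, 13, 11) = 11

11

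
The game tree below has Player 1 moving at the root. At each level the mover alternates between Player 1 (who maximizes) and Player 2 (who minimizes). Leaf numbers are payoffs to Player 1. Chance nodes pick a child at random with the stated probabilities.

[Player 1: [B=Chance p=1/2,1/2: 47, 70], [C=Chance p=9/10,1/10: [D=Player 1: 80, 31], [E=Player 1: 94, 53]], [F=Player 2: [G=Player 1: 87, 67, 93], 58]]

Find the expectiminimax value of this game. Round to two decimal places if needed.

B (Chance): 1/2·47 + 1/2·70 = 58.5
D (Player 1): max(80, 31) = 80
E (Player 1): max(94, 53) = 94
C (Chance): 9/10·80 + 1/10·94 = 81.4
G (Player 1): max(87, 67, 93) = 93
F (Player 2): min(93, 58) = 58
Root (Player 1): max(58.5, 81.4, 58) = 81.4

81.4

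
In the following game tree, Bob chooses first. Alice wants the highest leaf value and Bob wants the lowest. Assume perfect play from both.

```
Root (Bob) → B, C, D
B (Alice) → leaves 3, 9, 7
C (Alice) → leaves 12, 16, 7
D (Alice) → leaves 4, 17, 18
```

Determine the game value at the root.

B (Alice): max(3, 9, 7) = 9
C (Alice): max(12, 16, 7) = 16
D (Alice): max(4, 17, 18) = 18
Root (Bob): min(9, 16, 18) = 9

9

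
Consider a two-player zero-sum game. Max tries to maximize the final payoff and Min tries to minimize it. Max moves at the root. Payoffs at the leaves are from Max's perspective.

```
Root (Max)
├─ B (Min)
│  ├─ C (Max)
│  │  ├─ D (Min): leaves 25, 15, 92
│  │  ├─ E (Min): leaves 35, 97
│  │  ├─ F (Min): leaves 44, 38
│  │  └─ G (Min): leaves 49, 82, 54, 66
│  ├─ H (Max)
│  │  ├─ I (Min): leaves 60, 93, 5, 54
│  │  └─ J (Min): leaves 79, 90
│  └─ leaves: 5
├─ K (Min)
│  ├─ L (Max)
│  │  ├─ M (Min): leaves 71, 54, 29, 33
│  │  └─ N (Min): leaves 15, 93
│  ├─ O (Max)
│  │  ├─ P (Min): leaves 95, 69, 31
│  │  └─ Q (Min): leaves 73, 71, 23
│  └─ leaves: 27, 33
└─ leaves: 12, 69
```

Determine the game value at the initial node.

69

D (Min): min(25, 15, 92) = 15
E (Min): min(35, 97) = 35
F (Min): min(44, 38) = 38
G (Min): min(49, 82, 54, 66) = 49
C (Max): max(15, 35, 38, 49) = 49
I (Min): min(60, 93, 5, 54) = 5
J (Min): min(79, 90) = 79
H (Max): max(5, 79) = 79
B (Min): min(49, 79, 5) = 5
M (Min): min(71, 54, 29, 33) = 29
N (Min): min(15, 93) = 15
L (Max): max(29, 15) = 29
P (Min): min(95, 69, 31) = 31
Q (Min): min(73, 71, 23) = 23
O (Max): max(31, 23) = 31
K (Min): min(29, 31, 27, 33) = 27
Root (Max): max(5, 27, 12, 69) = 69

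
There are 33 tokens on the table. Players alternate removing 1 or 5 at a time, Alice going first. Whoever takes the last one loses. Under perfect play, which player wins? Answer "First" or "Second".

Second

Positions where the player to move wins (W) vs loses (L):
i:   0  1  2  3  4  5  6  7  8  9 10 11 12 13 14 15 16 17 18 19 20 21 22 23 24 25 26 27 28 29 30 31 32 33
     W  L  W  L  W  L  W  L  W  L  W  L  W  L  W  L  W  L  W  L  W  L  W  L  W  L  W  L  W  L  W  L  W  L
Position 33 is L, so the second player wins.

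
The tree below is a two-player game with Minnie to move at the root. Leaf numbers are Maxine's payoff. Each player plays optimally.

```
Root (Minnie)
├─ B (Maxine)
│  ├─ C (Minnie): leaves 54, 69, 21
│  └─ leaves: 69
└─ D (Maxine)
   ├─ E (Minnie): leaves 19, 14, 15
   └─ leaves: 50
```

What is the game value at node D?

50

E: min(19, 14, 15) = 14
D: max(14, 50) = 50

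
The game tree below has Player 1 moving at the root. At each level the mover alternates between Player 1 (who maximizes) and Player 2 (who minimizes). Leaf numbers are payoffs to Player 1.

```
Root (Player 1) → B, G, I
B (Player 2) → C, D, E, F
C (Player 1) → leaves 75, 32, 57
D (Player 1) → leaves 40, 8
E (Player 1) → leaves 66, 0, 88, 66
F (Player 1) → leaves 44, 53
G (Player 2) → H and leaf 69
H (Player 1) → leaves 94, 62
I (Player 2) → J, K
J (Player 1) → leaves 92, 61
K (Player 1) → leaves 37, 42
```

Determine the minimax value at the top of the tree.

69

C (Player 1): max(75, 32, 57) = 75
D (Player 1): max(40, 8) = 40
E (Player 1): max(66, 0, 88, 66) = 88
F (Player 1): max(44, 53) = 53
B (Player 2): min(75, 40, 88, 53) = 40
H (Player 1): max(94, 62) = 94
G (Player 2): min(94, 69) = 69
J (Player 1): max(92, 61) = 92
K (Player 1): max(37, 42) = 42
I (Player 2): min(92, 42) = 42
Root (Player 1): max(40, 69, 42) = 69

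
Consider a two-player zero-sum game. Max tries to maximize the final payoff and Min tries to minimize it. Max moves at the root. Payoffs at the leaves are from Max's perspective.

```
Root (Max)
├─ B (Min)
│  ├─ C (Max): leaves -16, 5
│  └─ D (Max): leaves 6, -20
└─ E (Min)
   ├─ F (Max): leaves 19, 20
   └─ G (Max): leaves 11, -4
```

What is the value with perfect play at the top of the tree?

C (Max): max(-16, 5) = 5
D (Max): max(6, -20) = 6
B (Min): min(5, 6) = 5
F (Max): max(19, 20) = 20
G (Max): max(11, -4) = 11
E (Min): min(20, 11) = 11
Root (Max): max(5, 11) = 11

11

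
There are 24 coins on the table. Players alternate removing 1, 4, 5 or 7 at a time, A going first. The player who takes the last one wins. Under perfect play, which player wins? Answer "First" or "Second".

Second

Compute winning (W) and losing (L) positions by backward induction:
i:   0  1  2  3  4  5  6  7  8  9 10 11 12 13 14 15 16 17 18 19 20 21 22 23 24
     L  W  L  W  W  W  W  W  L  W  L  W  W  W  W  W  L  W  L  W  W  W  W  W  L
Position 24 is L, so the second player wins.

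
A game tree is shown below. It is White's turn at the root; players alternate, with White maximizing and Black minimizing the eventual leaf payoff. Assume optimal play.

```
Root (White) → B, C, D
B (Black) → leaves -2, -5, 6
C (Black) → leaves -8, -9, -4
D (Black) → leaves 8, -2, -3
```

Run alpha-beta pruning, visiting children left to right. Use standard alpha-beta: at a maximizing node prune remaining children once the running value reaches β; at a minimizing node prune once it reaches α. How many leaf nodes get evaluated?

B [α=-∞,β=+∞]: v=-5
C [α=-5,β=+∞]: v=-8 after child 1 ≤ α → α-cutoff, skip 2
D [α=-5,β=+∞]: v=-3
Root [α=-∞,β=+∞]: v=-3
Leaves evaluated: 7 of 9.

7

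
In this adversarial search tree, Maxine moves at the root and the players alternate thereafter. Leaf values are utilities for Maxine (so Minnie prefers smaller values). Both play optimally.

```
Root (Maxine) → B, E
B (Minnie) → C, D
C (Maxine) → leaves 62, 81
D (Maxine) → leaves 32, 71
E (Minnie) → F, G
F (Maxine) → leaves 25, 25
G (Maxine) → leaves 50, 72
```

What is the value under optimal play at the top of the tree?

71

C (Maxine): max(62, 81) = 81
D (Maxine): max(32, 71) = 71
B (Minnie): min(81, 71) = 71
F (Maxine): max(25, 25) = 25
G (Maxine): max(50, 72) = 72
E (Minnie): min(25, 72) = 25
Root (Maxine): max(71, 25) = 71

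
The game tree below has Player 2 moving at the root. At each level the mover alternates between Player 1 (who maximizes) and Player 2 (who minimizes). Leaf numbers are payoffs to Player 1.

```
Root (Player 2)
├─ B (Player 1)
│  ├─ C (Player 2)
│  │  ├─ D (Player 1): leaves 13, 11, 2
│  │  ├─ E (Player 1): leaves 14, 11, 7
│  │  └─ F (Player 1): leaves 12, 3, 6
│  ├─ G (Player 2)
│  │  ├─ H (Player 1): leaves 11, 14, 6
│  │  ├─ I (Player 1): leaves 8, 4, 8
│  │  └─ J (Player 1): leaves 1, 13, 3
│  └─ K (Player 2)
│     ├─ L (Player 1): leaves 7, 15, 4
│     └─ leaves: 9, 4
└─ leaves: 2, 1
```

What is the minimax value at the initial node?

1

D (Player 1): max(13, 11, 2) = 13
E (Player 1): max(14, 11, 7) = 14
F (Player 1): max(12, 3, 6) = 12
C (Player 2): min(13, 14, 12) = 12
H (Player 1): max(11, 14, 6) = 14
I (Player 1): max(8, 4, 8) = 8
J (Player 1): max(1, 13, 3) = 13
G (Player 2): min(14, 8, 13) = 8
L (Player 1): max(7, 15, 4) = 15
K (Player 2): min(15, 9, 4) = 4
B (Player 1): max(12, 8, 4) = 12
Root (Player 2): min(12, 2, 1) = 1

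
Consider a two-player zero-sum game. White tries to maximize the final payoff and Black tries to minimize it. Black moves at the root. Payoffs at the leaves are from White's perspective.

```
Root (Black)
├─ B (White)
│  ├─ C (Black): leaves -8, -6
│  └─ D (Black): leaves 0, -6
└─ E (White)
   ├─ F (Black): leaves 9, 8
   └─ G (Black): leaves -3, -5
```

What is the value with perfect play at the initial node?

-6

C (Black): min(-8, -6) = -8
D (Black): min(0, -6) = -6
B (White): max(-8, -6) = -6
F (Black): min(9, 8) = 8
G (Black): min(-3, -5) = -5
E (White): max(8, -5) = 8
Root (Black): min(-6, 8) = -6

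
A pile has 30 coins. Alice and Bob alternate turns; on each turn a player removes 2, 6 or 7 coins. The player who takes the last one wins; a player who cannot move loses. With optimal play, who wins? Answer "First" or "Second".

Second

W/L table (W = player to move can force a win):
i:   0  1  2  3  4  5  6  7  8  9 10 11 12 13 14 15 16 17 18 19 20 21 22 23 24 25 26 27 28 29 30
     L  L  W  W  L  L  W  W  W  L  W  W  W  L  L  W  W  L  L  W  W  W  L  W  W  W  L  L  W  W  L
Position 30 is L, so the second player wins.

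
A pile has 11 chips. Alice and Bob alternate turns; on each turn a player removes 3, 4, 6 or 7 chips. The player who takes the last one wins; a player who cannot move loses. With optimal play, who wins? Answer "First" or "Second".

Positions where the player to move wins (W) vs loses (L):
i:   0  1  2  3  4  5  6  7  8  9 10 11
     L  L  L  W  W  W  W  W  W  W  L  L
Position 11 is L, so the second player wins.

Second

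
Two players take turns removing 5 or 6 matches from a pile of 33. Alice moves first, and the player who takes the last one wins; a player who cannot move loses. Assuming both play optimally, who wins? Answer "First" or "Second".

Second

Mark each pile size as W (mover wins) or L (mover loses):
i:   0  1  2  3  4  5  6  7  8  9 10 11 12 13 14 15 16 17 18 19 20 21 22 23 24 25 26 27 28 29 30 31 32 33
     L  L  L  L  L  W  W  W  W  W  W  L  L  L  L  L  W  W  W  W  W  W  L  L  L  L  L  W  W  W  W  W  W  L
Position 33 is L, so the second player wins.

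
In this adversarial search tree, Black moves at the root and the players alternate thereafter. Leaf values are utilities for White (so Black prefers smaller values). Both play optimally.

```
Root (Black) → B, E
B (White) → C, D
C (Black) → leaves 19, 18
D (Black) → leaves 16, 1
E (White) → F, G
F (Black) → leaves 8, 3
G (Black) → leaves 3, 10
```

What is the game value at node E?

F: min(8, 3) = 3
G: min(3, 10) = 3
E: max(3, 3) = 3

3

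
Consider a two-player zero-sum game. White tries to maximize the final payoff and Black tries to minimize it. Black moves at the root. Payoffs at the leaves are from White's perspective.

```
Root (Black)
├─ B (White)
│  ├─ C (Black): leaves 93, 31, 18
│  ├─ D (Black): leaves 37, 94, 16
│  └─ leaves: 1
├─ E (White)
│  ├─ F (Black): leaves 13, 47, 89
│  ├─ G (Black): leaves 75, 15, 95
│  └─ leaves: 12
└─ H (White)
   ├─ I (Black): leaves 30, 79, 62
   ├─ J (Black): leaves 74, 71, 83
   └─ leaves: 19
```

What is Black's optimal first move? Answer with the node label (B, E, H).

C (Black): min(93, 31, 18) = 18
D (Black): min(37, 94, 16) = 16
B (White): max(18, 16, 1) = 18
F (Black): min(13, 47, 89) = 13
G (Black): min(75, 15, 95) = 15
E (White): max(13, 15, 12) = 15
I (Black): min(30, 79, 62) = 30
J (Black): min(74, 71, 83) = 71
H (White): max(30, 71, 19) = 71
Root (Black): min(18, 15, 71) = 15
Black picks the child with the lowest value: E (value 15).

E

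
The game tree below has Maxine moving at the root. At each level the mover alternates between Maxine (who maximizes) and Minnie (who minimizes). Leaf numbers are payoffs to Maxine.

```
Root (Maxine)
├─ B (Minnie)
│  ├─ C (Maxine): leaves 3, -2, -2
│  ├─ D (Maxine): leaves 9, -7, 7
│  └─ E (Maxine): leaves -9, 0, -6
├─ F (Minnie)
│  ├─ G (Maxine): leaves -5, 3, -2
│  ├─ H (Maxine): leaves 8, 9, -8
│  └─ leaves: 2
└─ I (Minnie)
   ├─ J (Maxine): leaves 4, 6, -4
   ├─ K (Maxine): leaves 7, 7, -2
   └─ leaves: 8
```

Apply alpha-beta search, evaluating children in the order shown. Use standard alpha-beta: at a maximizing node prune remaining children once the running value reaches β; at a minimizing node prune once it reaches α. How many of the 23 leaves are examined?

17

C [α=-∞,β=+∞]: v=3
D [α=-∞,β=3]: v=9 after child 1 ≥ β → β-cutoff, skip 2
E [α=-∞,β=3]: v=0
B [α=-∞,β=+∞]: v=0
G [α=0,β=+∞]: v=3
H [α=0,β=3]: v=8 after child 1 ≥ β → β-cutoff, skip 2
F [α=0,β=+∞]: v=2
J [α=2,β=+∞]: v=6
K [α=2,β=6]: v=7 after child 1 ≥ β → β-cutoff, skip 2
I [α=2,β=+∞]: v=6
Root [α=-∞,β=+∞]: v=6
Leaves evaluated: 17 of 23.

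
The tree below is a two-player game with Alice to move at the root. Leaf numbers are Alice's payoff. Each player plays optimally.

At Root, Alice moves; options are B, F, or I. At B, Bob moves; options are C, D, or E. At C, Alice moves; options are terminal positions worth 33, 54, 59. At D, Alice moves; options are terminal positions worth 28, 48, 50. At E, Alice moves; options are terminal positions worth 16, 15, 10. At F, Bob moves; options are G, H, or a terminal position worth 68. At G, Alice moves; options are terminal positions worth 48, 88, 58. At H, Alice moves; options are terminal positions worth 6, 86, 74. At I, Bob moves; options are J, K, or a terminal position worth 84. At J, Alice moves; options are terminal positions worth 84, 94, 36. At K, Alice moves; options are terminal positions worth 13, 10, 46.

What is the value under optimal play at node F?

68

G: max(48, 88, 58) = 88
H: max(6, 86, 74) = 86
F: min(88, 86, 68) = 68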